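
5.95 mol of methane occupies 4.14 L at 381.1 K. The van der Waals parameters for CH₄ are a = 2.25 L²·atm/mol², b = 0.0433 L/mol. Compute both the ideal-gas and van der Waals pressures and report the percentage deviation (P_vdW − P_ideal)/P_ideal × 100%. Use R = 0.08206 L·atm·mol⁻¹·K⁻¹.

-3.70 %

Ideal: P_ideal = nRT/V = (5.95)(0.08206)(381.1)/4.14 = 44.9456 atm
vdW: P = nRT/(V − nb) − a n²/V² = 186.075/3.88237 − 79.6556/17.1396 = 47.9282 − 4.64746 = 43.2807 atm
% deviation = (43.2807 − 44.9456)/44.9456 × 100% = -3.70%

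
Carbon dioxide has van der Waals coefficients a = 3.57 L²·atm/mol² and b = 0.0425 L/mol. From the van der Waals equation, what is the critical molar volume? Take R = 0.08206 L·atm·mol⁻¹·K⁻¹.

V_m,c ≈ 0.1275 L/mol

For a van der Waals gas, V_m,c = 3b.
V_m,c = 3×0.0425 = 0.1275 L/mol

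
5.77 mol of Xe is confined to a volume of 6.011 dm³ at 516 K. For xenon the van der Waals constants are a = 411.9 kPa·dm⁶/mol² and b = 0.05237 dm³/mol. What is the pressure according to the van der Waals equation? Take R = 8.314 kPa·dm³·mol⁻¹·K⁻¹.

P ≈ 3956 kPa

P = nRT/(V − nb) − a n²/V²
nRT/(V − nb) = (5.77)(8.314)(516)/(6.011 − 5.77×0.05237) = 24753/5.7088 = 4335.9 kPa
a n²/V² = (411.9)(5.77)²/(6.011)² = 379.53 kPa
P = 4335.9 − 379.53 = 3956 kPa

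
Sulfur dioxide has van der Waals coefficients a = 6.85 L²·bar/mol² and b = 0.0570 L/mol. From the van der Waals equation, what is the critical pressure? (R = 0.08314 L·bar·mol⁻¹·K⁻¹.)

For a van der Waals gas, P_c = a/(27b²).
P_c = 6.85/(27×(0.0570)²) = 6.85/0.087723 = 78.09 bar

P_c ≈ 78.09 bar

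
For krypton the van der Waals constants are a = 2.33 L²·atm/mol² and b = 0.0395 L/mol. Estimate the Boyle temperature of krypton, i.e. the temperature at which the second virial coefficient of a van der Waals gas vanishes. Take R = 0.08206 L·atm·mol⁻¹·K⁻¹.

T_B ≈ 718.8 K

For a van der Waals gas the second virial coefficient B₂ = b − a/(RT) vanishes at T_B = a/(Rb).
T_B = 2.33/(0.08206×0.0395) = 2.33/0.0032414 = 718.8 K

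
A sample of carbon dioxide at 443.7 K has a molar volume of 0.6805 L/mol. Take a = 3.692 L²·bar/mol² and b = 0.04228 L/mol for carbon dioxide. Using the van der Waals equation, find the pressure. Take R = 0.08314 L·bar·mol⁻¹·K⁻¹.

P ≈ 49.83 bar

P = RT/(V_m − b) − a/V_m²
RT/(V_m − b) = (0.08314)(443.7)/(0.6805 − 0.04228) = 36.889/0.63822 = 57.800 bar
a/V_m² = 3.692/(0.6805)² = 7.9727 bar
P = 57.800 − 7.9727 = 49.83 bar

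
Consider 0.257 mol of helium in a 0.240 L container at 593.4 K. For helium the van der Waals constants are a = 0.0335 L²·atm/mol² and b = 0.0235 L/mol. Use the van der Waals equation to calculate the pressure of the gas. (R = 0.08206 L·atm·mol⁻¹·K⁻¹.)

P = nRT/(V − nb) − a n²/V²
nRT/(V − nb) = (0.257)(0.08206)(593.4)/(0.240 − 0.257×0.0235) = 12.514/0.23396 = 53.488 atm
a n²/V² = (0.0335)(0.257)²/(0.240)² = 0.038414 atm
P = 53.488 − 0.038414 = 53.45 atm

P ≈ 53.45 atm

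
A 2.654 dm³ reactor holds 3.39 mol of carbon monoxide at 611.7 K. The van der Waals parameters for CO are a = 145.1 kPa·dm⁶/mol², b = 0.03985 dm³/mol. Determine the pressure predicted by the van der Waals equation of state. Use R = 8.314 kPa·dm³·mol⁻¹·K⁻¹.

P = nRT/(V − nb) − a n²/V²
nRT/(V − nb) = (3.39)(8.314)(611.7)/(2.654 − 3.39×0.03985) = 17240/2.5189 = 6844.3 kPa
a n²/V² = (145.1)(3.39)²/(2.654)² = 236.74 kPa
P = 6844.3 − 236.74 = 6608 kPa

P ≈ 6608 kPa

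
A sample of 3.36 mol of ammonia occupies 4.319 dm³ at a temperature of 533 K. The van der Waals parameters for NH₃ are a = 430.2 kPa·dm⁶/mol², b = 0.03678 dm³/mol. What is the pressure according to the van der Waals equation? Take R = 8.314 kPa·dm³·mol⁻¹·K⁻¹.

P ≈ 3289 kPa

P = nRT/(V − nb) − a n²/V²
nRT/(V − nb) = (3.36)(8.314)(533)/(4.319 − 3.36×0.03678) = 14889/4.1954 = 3548.9 kPa
a n²/V² = (430.2)(3.36)²/(4.319)² = 260.36 kPa
P = 3548.9 − 260.36 = 3289 kPa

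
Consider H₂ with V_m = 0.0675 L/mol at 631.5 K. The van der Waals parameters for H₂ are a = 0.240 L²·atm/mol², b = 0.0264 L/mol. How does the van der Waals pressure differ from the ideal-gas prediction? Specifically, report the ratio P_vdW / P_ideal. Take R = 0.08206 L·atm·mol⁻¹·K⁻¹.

P_vdW / P_ideal ≈ 1.574

Ideal: P_ideal = RT/V_m = (0.08206)(631.5)/0.0675 = 767.717 atm
vdW: P = RT/(V_m − b) − a/V_m² = 51.8209/0.0411000 − 0.240/0.00455625 = 1260.85 − 52.6749 = 1208.18 atm
Ratio = 1208.18/767.717 = 1.574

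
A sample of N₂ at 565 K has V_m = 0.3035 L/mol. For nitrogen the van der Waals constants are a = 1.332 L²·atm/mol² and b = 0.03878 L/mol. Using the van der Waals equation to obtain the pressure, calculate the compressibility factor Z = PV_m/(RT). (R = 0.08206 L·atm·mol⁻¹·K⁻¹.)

Z ≈ 1.052

P = RT/(V_m − b) − a/V_m² = (0.08206)(565)/(0.3035 − 0.03878) − 1.332/(0.3035)²
  = 46.364/0.26472 − 14.461 = 175.14 − 14.461 = 160.68 atm
Z = PV_m/(RT) = (160.68)(0.3035)/((0.08206)(565)) = 48.766/46.364 = 1.052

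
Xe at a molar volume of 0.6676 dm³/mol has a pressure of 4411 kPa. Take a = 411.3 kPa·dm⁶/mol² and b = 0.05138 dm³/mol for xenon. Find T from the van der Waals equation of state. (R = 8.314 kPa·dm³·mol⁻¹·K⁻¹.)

T ≈ 395.3 K

T = (P + a/V_m²)(V_m − b)/R
P + a/V_m² = 4411 + 411.3/(0.6676)² = 5333.8 kPa
V_m − b = 0.6676 − 0.05138 = 0.61622 dm³/mol
T = (5333.8)(0.61622)/8.314 = 395.3 K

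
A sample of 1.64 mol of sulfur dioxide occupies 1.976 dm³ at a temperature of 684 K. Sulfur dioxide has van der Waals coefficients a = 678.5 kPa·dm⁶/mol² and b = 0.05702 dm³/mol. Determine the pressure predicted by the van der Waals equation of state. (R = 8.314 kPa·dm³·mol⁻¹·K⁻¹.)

P ≈ 4487 kPa

P = nRT/(V − nb) − a n²/V²
nRT/(V − nb) = (1.64)(8.314)(684)/(1.976 − 1.64×0.05702) = 9326.3/1.8825 = 4954.2 kPa
a n²/V² = (678.5)(1.64)²/(1.976)² = 467.37 kPa
P = 4954.2 − 467.37 = 4487 kPa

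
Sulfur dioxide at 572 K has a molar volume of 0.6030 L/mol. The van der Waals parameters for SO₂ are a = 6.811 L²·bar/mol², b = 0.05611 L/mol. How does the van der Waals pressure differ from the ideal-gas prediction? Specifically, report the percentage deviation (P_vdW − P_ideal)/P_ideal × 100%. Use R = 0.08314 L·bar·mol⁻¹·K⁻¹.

-13.49 %

Ideal: P_ideal = RT/V_m = (0.08314)(572)/0.6030 = 78.8658 bar
vdW: P = RT/(V_m − b) − a/V_m² = 47.5561/0.546890 − 6.811/0.363609 = 86.9573 − 18.7317 = 68.2256 bar
% deviation = (68.2256 − 78.8658)/78.8658 × 100% = -13.49%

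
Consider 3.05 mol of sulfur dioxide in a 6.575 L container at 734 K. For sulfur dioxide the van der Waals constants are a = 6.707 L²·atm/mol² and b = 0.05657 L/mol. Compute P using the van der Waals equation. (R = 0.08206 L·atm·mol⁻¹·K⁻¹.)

P = nRT/(V − nb) − a n²/V²
nRT/(V − nb) = (3.05)(0.08206)(734)/(6.575 − 3.05×0.05657) = 183.71/6.4025 = 28.693 atm
a n²/V² = (6.707)(3.05)²/(6.575)² = 1.4432 atm
P = 28.693 − 1.4432 = 27.25 atm

P ≈ 27.25 atm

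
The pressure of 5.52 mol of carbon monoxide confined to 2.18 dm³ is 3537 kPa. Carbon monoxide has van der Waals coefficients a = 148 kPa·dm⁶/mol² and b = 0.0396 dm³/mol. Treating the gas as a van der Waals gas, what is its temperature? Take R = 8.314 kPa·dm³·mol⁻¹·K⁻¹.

T ≈ 191.7 K

T = (P + a n²/V²)(V − nb)/(nR)
P + a n²/V² = 3537 + (148)(5.52)²/(2.18)² = 4485.9 kPa
V − nb = 2.18 − (5.52)(0.0396) = 1.9614 dm³
T = (4485.9)(1.9614)/((5.52)(8.314)) = 191.7 K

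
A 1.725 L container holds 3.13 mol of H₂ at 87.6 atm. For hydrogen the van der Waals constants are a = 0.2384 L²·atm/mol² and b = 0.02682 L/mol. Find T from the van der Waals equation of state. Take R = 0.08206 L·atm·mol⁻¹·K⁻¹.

T = (P + a n²/V²)(V − nb)/(nR)
P + a n²/V² = 87.6 + (0.2384)(3.13)²/(1.725)² = 88.385 atm
V − nb = 1.725 − (3.13)(0.02682) = 1.6411 L
T = (88.385)(1.6411)/((3.13)(0.08206)) = 564.7 K

T ≈ 564.7 K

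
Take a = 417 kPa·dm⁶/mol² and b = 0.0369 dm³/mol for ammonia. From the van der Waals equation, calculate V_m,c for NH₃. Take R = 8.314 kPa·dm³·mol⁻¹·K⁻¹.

For a van der Waals gas, V_m,c = 3b.
V_m,c = 3×0.0369 = 0.1107 dm³/mol

V_m,c ≈ 0.1107 dm³/mol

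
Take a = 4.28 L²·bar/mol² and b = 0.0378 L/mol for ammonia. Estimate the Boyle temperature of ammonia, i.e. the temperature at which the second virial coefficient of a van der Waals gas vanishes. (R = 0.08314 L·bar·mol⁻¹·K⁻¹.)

For a van der Waals gas the second virial coefficient B₂ = b − a/(RT) vanishes at T_B = a/(Rb).
T_B = 4.28/(0.08314×0.0378) = 4.28/0.0031427 = 1362 K

T_B ≈ 1362 K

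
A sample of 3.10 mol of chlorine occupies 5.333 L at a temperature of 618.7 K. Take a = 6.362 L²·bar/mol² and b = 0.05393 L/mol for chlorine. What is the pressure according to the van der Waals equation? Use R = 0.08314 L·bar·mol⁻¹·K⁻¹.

P ≈ 28.72 bar

P = nRT/(V − nb) − a n²/V²
nRT/(V − nb) = (3.10)(0.08314)(618.7)/(5.333 − 3.10×0.05393) = 159.46/5.1658 = 30.868 bar
a n²/V² = (6.362)(3.10)²/(5.333)² = 2.1497 bar
P = 30.868 − 2.1497 = 28.72 bar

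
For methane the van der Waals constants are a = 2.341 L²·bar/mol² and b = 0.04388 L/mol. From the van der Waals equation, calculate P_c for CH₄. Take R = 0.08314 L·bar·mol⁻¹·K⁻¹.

P_c ≈ 45.03 bar

For a van der Waals gas, P_c = a/(27b²).
P_c = 2.341/(27×(0.04388)²) = 2.341/0.051987 = 45.03 bar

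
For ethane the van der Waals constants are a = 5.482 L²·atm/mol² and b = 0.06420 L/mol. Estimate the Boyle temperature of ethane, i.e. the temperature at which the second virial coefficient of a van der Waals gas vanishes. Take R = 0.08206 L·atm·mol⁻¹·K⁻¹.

For a van der Waals gas the second virial coefficient B₂ = b − a/(RT) vanishes at T_B = a/(Rb).
T_B = 5.482/(0.08206×0.06420) = 5.482/0.0052683 = 1041 K

T_B ≈ 1041 K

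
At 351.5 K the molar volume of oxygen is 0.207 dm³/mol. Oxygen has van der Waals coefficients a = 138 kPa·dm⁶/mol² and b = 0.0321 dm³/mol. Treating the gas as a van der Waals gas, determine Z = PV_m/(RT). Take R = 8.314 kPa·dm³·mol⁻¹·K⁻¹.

Z ≈ 0.9554

P = RT/(V_m − b) − a/V_m² = (8.314)(351.5)/(0.207 − 0.0321) − 138/(0.207)²
  = 2922.4/0.17490 − 3220.6 = 16709 − 3220.6 = 13488 kPa
Z = PV_m/(RT) = (13488)(0.207)/((8.314)(351.5)) = 2792.0/2922.4 = 0.9554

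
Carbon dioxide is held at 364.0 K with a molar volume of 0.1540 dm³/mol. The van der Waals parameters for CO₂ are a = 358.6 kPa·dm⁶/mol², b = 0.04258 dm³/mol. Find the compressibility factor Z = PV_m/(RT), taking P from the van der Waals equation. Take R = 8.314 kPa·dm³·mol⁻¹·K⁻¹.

P = RT/(V_m − b) − a/V_m² = (8.314)(364.0)/(0.1540 − 0.04258) − 358.6/(0.1540)²
  = 3026.3/0.11142 − 15121 = 27161 − 15121 = 12040 kPa
Z = PV_m/(RT) = (12040)(0.1540)/((8.314)(364.0)) = 1854.2/3026.3 = 0.6127

Z ≈ 0.6127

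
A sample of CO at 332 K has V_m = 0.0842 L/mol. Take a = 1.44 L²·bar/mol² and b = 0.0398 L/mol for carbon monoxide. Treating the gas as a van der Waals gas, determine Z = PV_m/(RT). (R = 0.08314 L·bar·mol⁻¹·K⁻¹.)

Z ≈ 1.277

P = RT/(V_m − b) − a/V_m² = (0.08314)(332)/(0.0842 − 0.0398) − 1.44/(0.0842)²
  = 27.602/0.044400 − 203.11 = 621.67 − 203.11 = 418.56 bar
Z = PV_m/(RT) = (418.56)(0.0842)/((0.08314)(332)) = 35.243/27.602 = 1.277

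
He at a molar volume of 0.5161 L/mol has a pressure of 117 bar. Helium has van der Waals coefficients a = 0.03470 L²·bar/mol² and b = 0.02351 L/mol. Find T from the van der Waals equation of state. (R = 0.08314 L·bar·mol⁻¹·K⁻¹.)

T ≈ 694.0 K

T = (P + a/V_m²)(V_m − b)/R
P + a/V_m² = 117 + 0.03470/(0.5161)² = 117.13 bar
V_m − b = 0.5161 − 0.02351 = 0.49259 L/mol
T = (117.13)(0.49259)/0.08314 = 694.0 K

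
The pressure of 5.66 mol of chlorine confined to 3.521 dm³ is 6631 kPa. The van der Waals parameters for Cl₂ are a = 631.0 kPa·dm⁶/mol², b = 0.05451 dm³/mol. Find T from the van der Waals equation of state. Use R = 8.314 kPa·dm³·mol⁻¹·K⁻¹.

T ≈ 564.0 K

T = (P + a n²/V²)(V − nb)/(nR)
P + a n²/V² = 6631 + (631.0)(5.66)²/(3.521)² = 8261.5 kPa
V − nb = 3.521 − (5.66)(0.05451) = 3.2125 dm³
T = (8261.5)(3.2125)/((5.66)(8.314)) = 564.0 K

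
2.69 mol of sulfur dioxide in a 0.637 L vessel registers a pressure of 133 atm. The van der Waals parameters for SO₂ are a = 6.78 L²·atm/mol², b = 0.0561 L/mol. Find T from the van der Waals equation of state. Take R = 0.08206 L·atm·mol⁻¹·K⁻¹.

T ≈ 559.1 K

T = (P + a n²/V²)(V − nb)/(nR)
P + a n²/V² = 133 + (6.78)(2.69)²/(0.637)² = 253.91 atm
V − nb = 0.637 − (2.69)(0.0561) = 0.48609 L
T = (253.91)(0.48609)/((2.69)(0.08206)) = 559.1 K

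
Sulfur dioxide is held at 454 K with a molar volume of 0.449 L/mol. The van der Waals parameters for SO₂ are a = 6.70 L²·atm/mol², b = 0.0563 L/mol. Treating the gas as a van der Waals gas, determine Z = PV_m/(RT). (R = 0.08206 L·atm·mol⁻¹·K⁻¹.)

Z ≈ 0.7428

P = RT/(V_m − b) − a/V_m² = (0.08206)(454)/(0.449 − 0.0563) − 6.70/(0.449)²
  = 37.255/0.39270 − 33.234 = 94.869 − 33.234 = 61.635 atm
Z = PV_m/(RT) = (61.635)(0.449)/((0.08206)(454)) = 27.674/37.255 = 0.7428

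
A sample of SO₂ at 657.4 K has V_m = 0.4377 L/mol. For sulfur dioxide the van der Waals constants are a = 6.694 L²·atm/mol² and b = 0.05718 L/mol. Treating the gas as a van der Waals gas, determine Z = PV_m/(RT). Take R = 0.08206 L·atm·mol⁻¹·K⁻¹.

Z ≈ 0.8668

P = RT/(V_m − b) − a/V_m² = (0.08206)(657.4)/(0.4377 − 0.05718) − 6.694/(0.4377)²
  = 53.946/0.38052 − 34.941 = 141.77 − 34.941 = 106.83 atm
Z = PV_m/(RT) = (106.83)(0.4377)/((0.08206)(657.4)) = 46.759/53.946 = 0.8668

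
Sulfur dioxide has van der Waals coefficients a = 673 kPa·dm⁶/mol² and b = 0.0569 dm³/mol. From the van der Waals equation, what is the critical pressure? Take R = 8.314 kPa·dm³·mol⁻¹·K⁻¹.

For a van der Waals gas, P_c = a/(27b²).
P_c = 673/(27×(0.0569)²) = 673/0.087415 = 7699 kPa

P_c ≈ 7699 kPa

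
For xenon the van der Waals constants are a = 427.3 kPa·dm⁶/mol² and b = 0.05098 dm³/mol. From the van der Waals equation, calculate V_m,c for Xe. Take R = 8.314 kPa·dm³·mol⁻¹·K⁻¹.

V_m,c ≈ 0.1529 dm³/mol

For a van der Waals gas, V_m,c = 3b.
V_m,c = 3×0.05098 = 0.1529 dm³/mol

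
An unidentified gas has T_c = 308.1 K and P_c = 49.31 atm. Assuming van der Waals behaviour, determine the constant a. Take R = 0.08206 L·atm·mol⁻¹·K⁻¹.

a ≈ 5.469 L²·atm/mol²

From T_c = 8a/(27Rb) and P_c = a/(27b²): a = 27 R² T_c²/(64 P_c).
a = 27×(0.08206)²×(308.1)²/(64×49.31) = 17259/3155.8 = 5.469 L²·atm/mol²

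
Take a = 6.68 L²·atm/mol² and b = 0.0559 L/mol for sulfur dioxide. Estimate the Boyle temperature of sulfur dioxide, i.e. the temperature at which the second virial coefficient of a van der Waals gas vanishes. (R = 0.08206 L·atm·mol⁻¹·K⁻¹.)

For a van der Waals gas the second virial coefficient B₂ = b − a/(RT) vanishes at T_B = a/(Rb).
T_B = 6.68/(0.08206×0.0559) = 6.68/0.0045872 = 1456 K

T_B ≈ 1456 K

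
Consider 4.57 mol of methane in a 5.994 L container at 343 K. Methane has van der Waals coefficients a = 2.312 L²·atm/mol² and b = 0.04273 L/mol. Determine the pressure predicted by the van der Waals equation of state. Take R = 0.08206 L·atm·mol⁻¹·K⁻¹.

P ≈ 20.84 atm

P = nRT/(V − nb) − a n²/V²
nRT/(V − nb) = (4.57)(0.08206)(343)/(5.994 − 4.57×0.04273) = 128.63/5.7987 = 22.183 atm
a n²/V² = (2.312)(4.57)²/(5.994)² = 1.3440 atm
P = 22.183 − 1.3440 = 20.84 atm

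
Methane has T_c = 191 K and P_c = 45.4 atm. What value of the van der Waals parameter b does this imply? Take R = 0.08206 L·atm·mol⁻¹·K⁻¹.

b ≈ 0.04315 L/mol

From T_c = 8a/(27Rb) and P_c = a/(27b²): b = R T_c/(8 P_c).
b = (0.08206)(191)/(8×45.4) = 15.673/363.20 = 0.04315 L/mol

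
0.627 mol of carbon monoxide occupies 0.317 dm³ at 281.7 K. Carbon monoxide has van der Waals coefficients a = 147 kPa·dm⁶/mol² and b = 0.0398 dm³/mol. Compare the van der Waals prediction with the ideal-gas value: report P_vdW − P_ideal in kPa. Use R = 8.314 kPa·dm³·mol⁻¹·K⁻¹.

Ideal: P_ideal = nRT/V = (0.627)(8.314)(281.7)/0.317 = 4632.39 kPa
vdW: P = nRT/(V − nb) − a n²/V² = 1468.47/0.292045 − 57.7900/0.100489 = 5028.23 − 575.088 = 4453.14 kPa
ΔP = 4453.14 − 4632.39 = -179.3 kPa

ΔP ≈ -179.3 kPa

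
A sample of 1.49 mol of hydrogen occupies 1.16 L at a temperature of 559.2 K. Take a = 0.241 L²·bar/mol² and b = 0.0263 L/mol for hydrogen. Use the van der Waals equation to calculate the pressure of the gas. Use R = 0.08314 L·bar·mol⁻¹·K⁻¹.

P = nRT/(V − nb) − a n²/V²
nRT/(V − nb) = (1.49)(0.08314)(559.2)/(1.16 − 1.49×0.0263) = 69.273/1.1208 = 61.807 bar
a n²/V² = (0.241)(1.49)²/(1.16)² = 0.39762 bar
P = 61.807 − 0.39762 = 61.41 bar

P ≈ 61.41 bar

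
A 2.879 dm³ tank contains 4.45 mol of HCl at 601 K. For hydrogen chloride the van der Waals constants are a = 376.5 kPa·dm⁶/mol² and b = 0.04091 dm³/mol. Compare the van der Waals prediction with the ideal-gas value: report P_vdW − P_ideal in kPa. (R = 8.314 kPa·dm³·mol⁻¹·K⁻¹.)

ΔP ≈ -378.2 kPa

Ideal: P_ideal = nRT/V = (4.45)(8.314)(601)/2.879 = 7723.30 kPa
vdW: P = nRT/(V − nb) − a n²/V² = 22235.4/2.69695 − 7455.64/8.28864 = 8244.65 − 899.501 = 7345.15 kPa
ΔP = 7345.15 − 7723.30 = -378.2 kPa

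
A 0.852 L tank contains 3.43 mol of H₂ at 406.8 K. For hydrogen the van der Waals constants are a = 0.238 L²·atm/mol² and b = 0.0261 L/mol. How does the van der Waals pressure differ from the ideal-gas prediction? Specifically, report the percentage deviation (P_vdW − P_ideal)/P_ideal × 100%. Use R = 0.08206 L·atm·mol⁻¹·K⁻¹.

Ideal: P_ideal = nRT/V = (3.43)(0.08206)(406.8)/0.852 = 134.390 atm
vdW: P = nRT/(V − nb) − a n²/V² = 114.500/0.762477 − 2.80005/0.725904 = 150.168 − 3.85733 = 146.311 atm
% deviation = (146.311 − 134.390)/134.390 × 100% = 8.87%

8.87 %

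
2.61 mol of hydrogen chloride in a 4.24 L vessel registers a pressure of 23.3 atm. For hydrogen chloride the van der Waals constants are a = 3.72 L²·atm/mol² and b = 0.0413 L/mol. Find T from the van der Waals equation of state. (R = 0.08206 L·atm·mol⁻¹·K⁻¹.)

T ≈ 476.7 K

T = (P + a n²/V²)(V − nb)/(nR)
P + a n²/V² = 23.3 + (3.72)(2.61)²/(4.24)² = 24.710 atm
V − nb = 4.24 − (2.61)(0.0413) = 4.1322 L
T = (24.710)(4.1322)/((2.61)(0.08206)) = 476.7 K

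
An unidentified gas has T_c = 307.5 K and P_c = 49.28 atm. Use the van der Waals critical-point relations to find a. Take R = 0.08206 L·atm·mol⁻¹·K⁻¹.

From T_c = 8a/(27Rb) and P_c = a/(27b²): a = 27 R² T_c²/(64 P_c).
a = 27×(0.08206)²×(307.5)²/(64×49.28) = 17192/3153.9 = 5.451 L²·atm/mol²

a ≈ 5.451 L²·atm/mol²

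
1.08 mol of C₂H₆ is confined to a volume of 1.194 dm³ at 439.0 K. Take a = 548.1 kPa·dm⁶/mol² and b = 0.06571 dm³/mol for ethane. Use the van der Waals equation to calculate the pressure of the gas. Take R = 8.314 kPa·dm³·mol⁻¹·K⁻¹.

P = nRT/(V − nb) − a n²/V²
nRT/(V − nb) = (1.08)(8.314)(439.0)/(1.194 − 1.08×0.06571) = 3941.8/1.1230 = 3510.1 kPa
a n²/V² = (548.1)(1.08)²/(1.194)² = 448.43 kPa
P = 3510.1 − 448.43 = 3062 kPa

P ≈ 3062 kPa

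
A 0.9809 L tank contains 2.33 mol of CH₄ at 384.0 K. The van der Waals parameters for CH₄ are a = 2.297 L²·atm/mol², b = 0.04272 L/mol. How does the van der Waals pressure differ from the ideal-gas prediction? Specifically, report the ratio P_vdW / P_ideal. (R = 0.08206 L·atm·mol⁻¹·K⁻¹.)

Ideal: P_ideal = nRT/V = (2.33)(0.08206)(384.0)/0.9809 = 74.8504 atm
vdW: P = nRT/(V − nb) − a n²/V² = 73.4207/0.881362 − 12.4702/0.962165 = 83.3037 − 12.9606 = 70.3431 atm
Ratio = 70.3431/74.8504 = 0.9398

P_vdW / P_ideal ≈ 0.9398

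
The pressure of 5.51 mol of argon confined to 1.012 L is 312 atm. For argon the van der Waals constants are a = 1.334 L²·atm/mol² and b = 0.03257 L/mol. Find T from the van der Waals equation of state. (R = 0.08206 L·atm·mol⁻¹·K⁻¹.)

T ≈ 647.3 K

T = (P + a n²/V²)(V − nb)/(nR)
P + a n²/V² = 312 + (1.334)(5.51)²/(1.012)² = 351.55 atm
V − nb = 1.012 − (5.51)(0.03257) = 0.83254 L
T = (351.55)(0.83254)/((5.51)(0.08206)) = 647.3 K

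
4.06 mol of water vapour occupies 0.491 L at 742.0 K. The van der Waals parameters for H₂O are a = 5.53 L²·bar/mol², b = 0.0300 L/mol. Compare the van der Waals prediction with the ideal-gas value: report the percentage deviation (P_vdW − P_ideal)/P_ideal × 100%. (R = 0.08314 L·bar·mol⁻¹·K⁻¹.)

Ideal: P_ideal = nRT/V = (4.06)(0.08314)(742.0)/0.491 = 510.104 bar
vdW: P = nRT/(V − nb) − a n²/V² = 250.461/0.369200 − 91.1543/0.241081 = 678.388 − 378.107 = 300.281 bar
% deviation = (300.281 − 510.104)/510.104 × 100% = -41.13%

-41.13 %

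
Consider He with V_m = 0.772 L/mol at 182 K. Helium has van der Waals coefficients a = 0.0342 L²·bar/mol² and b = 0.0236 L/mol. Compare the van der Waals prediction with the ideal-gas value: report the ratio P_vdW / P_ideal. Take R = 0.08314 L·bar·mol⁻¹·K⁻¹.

P_vdW / P_ideal ≈ 1.029

Ideal: P_ideal = RT/V_m = (0.08314)(182)/0.772 = 19.6004 bar
vdW: P = RT/(V_m − b) − a/V_m² = 15.1315/0.748400 − 0.0342/0.595984 = 20.2185 − 0.0573841 = 20.1611 bar
Ratio = 20.1611/19.6004 = 1.029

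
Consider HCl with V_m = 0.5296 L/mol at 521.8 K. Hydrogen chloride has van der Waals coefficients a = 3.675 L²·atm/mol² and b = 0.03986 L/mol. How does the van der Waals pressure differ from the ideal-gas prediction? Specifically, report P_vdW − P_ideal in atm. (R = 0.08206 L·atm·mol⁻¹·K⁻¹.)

ΔP ≈ -6.522 atm

Ideal: P_ideal = RT/V_m = (0.08206)(521.8)/0.5296 = 80.8514 atm
vdW: P = RT/(V_m − b) − a/V_m² = 42.8189/0.489740 − 3.675/0.280476 = 87.4319 − 13.1027 = 74.3292 atm
ΔP = 74.3292 − 80.8514 = -6.522 atm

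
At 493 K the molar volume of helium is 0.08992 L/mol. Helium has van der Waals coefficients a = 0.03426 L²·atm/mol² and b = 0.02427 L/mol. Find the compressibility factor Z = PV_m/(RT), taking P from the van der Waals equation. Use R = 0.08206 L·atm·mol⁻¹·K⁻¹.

Z ≈ 1.360

P = RT/(V_m − b) − a/V_m² = (0.08206)(493)/(0.08992 − 0.02427) − 0.03426/(0.08992)²
  = 40.456/0.065650 − 4.2372 = 616.24 − 4.2372 = 612.00 atm
Z = PV_m/(RT) = (612.00)(0.08992)/((0.08206)(493)) = 55.031/40.456 = 1.360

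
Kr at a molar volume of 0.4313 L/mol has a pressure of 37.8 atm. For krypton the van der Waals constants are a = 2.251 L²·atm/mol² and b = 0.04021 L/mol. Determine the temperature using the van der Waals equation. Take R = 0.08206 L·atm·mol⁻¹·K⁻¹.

T ≈ 237.8 K

T = (P + a/V_m²)(V_m − b)/R
P + a/V_m² = 37.8 + 2.251/(0.4313)² = 49.901 atm
V_m − b = 0.4313 − 0.04021 = 0.39109 L/mol
T = (49.901)(0.39109)/0.08206 = 237.8 K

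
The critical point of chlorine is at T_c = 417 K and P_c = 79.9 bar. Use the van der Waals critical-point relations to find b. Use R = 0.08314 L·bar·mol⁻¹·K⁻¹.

From T_c = 8a/(27Rb) and P_c = a/(27b²): b = R T_c/(8 P_c).
b = (0.08314)(417)/(8×79.9) = 34.669/639.20 = 0.05424 L/mol

b ≈ 0.05424 L/mol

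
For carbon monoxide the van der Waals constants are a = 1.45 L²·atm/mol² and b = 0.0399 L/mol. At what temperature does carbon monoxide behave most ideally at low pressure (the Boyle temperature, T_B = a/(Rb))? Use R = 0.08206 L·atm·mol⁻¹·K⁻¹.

For a van der Waals gas the second virial coefficient B₂ = b − a/(RT) vanishes at T_B = a/(Rb).
T_B = 1.45/(0.08206×0.0399) = 1.45/0.0032742 = 442.9 K

T_B ≈ 442.9 K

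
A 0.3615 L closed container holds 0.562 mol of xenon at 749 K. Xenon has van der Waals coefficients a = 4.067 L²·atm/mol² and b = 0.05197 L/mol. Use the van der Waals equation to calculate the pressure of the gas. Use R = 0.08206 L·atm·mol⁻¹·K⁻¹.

P = nRT/(V − nb) − a n²/V²
nRT/(V − nb) = (0.562)(0.08206)(749)/(0.3615 − 0.562×0.05197) = 34.542/0.33229 = 103.95 atm
a n²/V² = (4.067)(0.562)²/(0.3615)² = 9.8295 atm
P = 103.95 − 9.8295 = 94.12 atm

P ≈ 94.12 atm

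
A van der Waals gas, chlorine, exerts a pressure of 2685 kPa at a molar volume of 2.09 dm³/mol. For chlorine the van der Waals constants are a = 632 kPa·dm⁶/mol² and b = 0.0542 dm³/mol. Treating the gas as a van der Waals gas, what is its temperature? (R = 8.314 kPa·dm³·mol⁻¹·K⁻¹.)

T ≈ 692.9 K

T = (P + a/V_m²)(V_m − b)/R
P + a/V_m² = 2685 + 632/(2.09)² = 2829.7 kPa
V_m − b = 2.09 − 0.0542 = 2.0358 dm³/mol
T = (2829.7)(2.0358)/8.314 = 692.9 K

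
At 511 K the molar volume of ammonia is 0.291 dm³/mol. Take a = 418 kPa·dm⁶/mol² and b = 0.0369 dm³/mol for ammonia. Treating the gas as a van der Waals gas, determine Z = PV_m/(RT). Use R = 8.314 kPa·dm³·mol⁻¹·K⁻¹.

Z ≈ 0.8071

P = RT/(V_m − b) − a/V_m² = (8.314)(511)/(0.291 − 0.0369) − 418/(0.291)²
  = 4248.5/0.25410 − 4936.2 = 16720 − 4936.2 = 11784 kPa
Z = PV_m/(RT) = (11784)(0.291)/((8.314)(511)) = 3429.1/4248.5 = 0.8071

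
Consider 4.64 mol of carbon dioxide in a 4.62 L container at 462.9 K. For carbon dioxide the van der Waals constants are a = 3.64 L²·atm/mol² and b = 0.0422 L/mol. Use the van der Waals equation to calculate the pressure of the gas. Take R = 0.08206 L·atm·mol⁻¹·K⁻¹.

P ≈ 36.17 atm

P = nRT/(V − nb) − a n²/V²
nRT/(V − nb) = (4.64)(0.08206)(462.9)/(4.62 − 4.64×0.0422) = 176.25/4.4242 = 39.838 atm
a n²/V² = (3.64)(4.64)²/(4.62)² = 3.6716 atm
P = 39.838 − 3.6716 = 36.17 atm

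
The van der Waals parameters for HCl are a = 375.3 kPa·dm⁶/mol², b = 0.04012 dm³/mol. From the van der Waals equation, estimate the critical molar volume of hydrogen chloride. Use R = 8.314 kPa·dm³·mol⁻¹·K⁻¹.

For a van der Waals gas, V_m,c = 3b.
V_m,c = 3×0.04012 = 0.1204 dm³/mol

V_m,c ≈ 0.1204 dm³/mol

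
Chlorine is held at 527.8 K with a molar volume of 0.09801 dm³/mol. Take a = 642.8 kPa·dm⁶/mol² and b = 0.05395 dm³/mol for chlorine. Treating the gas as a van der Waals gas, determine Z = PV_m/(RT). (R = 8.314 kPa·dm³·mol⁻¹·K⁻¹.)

Z ≈ 0.7299

P = RT/(V_m − b) − a/V_m² = (8.314)(527.8)/(0.09801 − 0.05395) − 642.8/(0.09801)²
  = 4388.1/0.044060 − 66917 = 99594 − 66917 = 32677 kPa
Z = PV_m/(RT) = (32677)(0.09801)/((8.314)(527.8)) = 3202.7/4388.1 = 0.7299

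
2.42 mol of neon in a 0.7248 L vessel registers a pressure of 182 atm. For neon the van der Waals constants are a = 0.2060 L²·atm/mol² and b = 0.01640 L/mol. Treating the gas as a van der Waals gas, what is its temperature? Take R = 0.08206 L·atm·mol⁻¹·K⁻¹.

T ≈ 635.8 K

T = (P + a n²/V²)(V − nb)/(nR)
P + a n²/V² = 182 + (0.2060)(2.42)²/(0.7248)² = 184.30 atm
V − nb = 0.7248 − (2.42)(0.01640) = 0.68511 L
T = (184.30)(0.68511)/((2.42)(0.08206)) = 635.8 K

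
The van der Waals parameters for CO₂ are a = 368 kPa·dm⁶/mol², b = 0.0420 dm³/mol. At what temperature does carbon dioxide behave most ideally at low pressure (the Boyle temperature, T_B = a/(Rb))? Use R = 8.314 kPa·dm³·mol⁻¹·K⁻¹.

T_B ≈ 1054 K

For a van der Waals gas the second virial coefficient B₂ = b − a/(RT) vanishes at T_B = a/(Rb).
T_B = 368/(8.314×0.0420) = 368/0.34919 = 1054 K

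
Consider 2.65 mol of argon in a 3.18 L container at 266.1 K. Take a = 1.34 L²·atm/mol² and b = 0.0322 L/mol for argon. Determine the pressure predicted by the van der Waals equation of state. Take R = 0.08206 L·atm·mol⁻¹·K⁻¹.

P ≈ 17.77 atm

P = nRT/(V − nb) − a n²/V²
nRT/(V − nb) = (2.65)(0.08206)(266.1)/(3.18 − 2.65×0.0322) = 57.866/3.0947 = 18.698 atm
a n²/V² = (1.34)(2.65)²/(3.18)² = 0.93056 atm
P = 18.698 − 0.93056 = 17.77 atm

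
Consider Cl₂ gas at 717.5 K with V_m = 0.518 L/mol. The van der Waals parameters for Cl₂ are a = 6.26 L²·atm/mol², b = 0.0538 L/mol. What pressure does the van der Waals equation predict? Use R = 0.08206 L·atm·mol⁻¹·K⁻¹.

P = RT/(V_m − b) − a/V_m²
RT/(V_m − b) = (0.08206)(717.5)/(0.518 − 0.0538) = 58.878/0.46420 = 126.84 atm
a/V_m² = 6.26/(0.518)² = 23.330 atm
P = 126.84 − 23.330 = 103.5 atm

P ≈ 103.5 atm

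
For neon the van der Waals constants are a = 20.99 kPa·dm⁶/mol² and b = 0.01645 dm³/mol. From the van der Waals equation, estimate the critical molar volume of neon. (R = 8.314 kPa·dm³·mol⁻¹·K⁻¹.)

For a van der Waals gas, V_m,c = 3b.
V_m,c = 3×0.01645 = 0.04935 dm³/mol

V_m,c ≈ 0.04935 dm³/mol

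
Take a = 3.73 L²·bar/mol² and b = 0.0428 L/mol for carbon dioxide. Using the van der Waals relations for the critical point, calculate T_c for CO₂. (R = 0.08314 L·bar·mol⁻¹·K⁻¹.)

For a van der Waals gas, T_c = 8a/(27Rb).
T_c = 8×3.73/(27×0.08314×0.0428) = 29.840/0.096077 = 310.6 K

T_c ≈ 310.6 K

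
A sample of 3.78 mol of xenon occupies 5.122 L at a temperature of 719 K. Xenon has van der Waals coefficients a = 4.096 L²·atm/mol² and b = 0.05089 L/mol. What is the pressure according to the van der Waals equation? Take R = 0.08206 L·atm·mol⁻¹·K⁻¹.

P = nRT/(V − nb) − a n²/V²
nRT/(V − nb) = (3.78)(0.08206)(719)/(5.122 − 3.78×0.05089) = 223.02/4.9296 = 45.241 atm
a n²/V² = (4.096)(3.78)²/(5.122)² = 2.2308 atm
P = 45.241 − 2.2308 = 43.01 atm

P ≈ 43.01 atm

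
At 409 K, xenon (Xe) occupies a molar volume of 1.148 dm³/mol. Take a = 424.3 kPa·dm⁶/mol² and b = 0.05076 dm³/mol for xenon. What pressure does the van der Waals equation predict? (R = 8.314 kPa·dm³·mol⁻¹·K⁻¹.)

P ≈ 2777 kPa

P = RT/(V_m − b) − a/V_m²
RT/(V_m − b) = (8.314)(409)/(1.148 − 0.05076) = 3400.4/1.0972 = 3099.2 kPa
a/V_m² = 424.3/(1.148)² = 321.95 kPa
P = 3099.2 − 321.95 = 2777 kPa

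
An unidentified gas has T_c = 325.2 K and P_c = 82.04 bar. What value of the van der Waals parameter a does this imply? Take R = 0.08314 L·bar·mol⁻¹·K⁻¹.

a ≈ 3.759 L²·bar/mol²

From T_c = 8a/(27Rb) and P_c = a/(27b²): a = 27 R² T_c²/(64 P_c).
a = 27×(0.08314)²×(325.2)²/(64×82.04) = 19737/5250.6 = 3.759 L²·bar/mol²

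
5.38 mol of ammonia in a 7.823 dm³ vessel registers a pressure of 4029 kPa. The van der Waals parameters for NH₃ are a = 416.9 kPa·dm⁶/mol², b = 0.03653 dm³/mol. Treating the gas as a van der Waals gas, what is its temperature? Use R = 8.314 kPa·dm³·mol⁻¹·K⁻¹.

T = (P + a n²/V²)(V − nb)/(nR)
P + a n²/V² = 4029 + (416.9)(5.38)²/(7.823)² = 4226.2 kPa
V − nb = 7.823 − (5.38)(0.03653) = 7.6265 dm³
T = (4226.2)(7.6265)/((5.38)(8.314)) = 720.6 K

T ≈ 720.6 K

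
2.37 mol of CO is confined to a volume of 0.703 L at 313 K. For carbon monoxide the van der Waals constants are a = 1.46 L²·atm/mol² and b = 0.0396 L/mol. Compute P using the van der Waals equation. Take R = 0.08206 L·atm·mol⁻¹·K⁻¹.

P = nRT/(V − nb) − a n²/V²
nRT/(V − nb) = (2.37)(0.08206)(313)/(0.703 − 2.37×0.0396) = 60.873/0.60915 = 99.931 atm
a n²/V² = (1.46)(2.37)²/(0.703)² = 16.594 atm
P = 99.931 − 16.594 = 83.34 atm

P ≈ 83.34 atm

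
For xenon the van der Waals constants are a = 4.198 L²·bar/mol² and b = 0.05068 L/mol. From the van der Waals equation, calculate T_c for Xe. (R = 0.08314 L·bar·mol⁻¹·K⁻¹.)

T_c ≈ 295.2 K

For a van der Waals gas, T_c = 8a/(27Rb).
T_c = 8×4.198/(27×0.08314×0.05068) = 33.584/0.11377 = 295.2 K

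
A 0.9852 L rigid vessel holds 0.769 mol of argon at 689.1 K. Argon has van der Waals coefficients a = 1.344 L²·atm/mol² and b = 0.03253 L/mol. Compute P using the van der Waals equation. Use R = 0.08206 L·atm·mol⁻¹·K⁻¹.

P ≈ 44.47 atm

P = nRT/(V − nb) − a n²/V²
nRT/(V − nb) = (0.769)(0.08206)(689.1)/(0.9852 − 0.769×0.03253) = 43.485/0.96018 = 45.288 atm
a n²/V² = (1.344)(0.769)²/(0.9852)² = 0.81885 atm
P = 45.288 − 0.81885 = 44.47 atm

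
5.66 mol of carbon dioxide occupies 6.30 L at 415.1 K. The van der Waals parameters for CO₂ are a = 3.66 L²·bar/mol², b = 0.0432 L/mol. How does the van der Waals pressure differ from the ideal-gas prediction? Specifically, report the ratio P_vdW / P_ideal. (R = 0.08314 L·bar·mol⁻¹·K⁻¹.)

Ideal: P_ideal = nRT/V = (5.66)(0.08314)(415.1)/6.30 = 31.0055 bar
vdW: P = nRT/(V − nb) − a n²/V² = 195.335/6.05549 − 117.250/39.6900 = 32.2575 − 2.95414 = 29.3034 bar
Ratio = 29.3034/31.0055 = 0.9451

P_vdW / P_ideal ≈ 0.9451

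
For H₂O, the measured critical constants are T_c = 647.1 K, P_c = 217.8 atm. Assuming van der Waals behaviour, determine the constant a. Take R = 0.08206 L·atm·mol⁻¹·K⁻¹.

a ≈ 5.462 L²·atm/mol²

From T_c = 8a/(27Rb) and P_c = a/(27b²): a = 27 R² T_c²/(64 P_c).
a = 27×(0.08206)²×(647.1)²/(64×217.8) = 76132/13939 = 5.462 L²·atm/mol²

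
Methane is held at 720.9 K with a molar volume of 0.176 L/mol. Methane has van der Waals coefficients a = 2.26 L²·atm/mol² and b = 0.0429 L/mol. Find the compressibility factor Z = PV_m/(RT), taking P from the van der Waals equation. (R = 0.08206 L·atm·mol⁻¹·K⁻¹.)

P = RT/(V_m − b) − a/V_m² = (0.08206)(720.9)/(0.176 − 0.0429) − 2.26/(0.176)²
  = 59.157/0.13310 − 72.960 = 444.46 − 72.960 = 371.50 atm
Z = PV_m/(RT) = (371.50)(0.176)/((0.08206)(720.9)) = 65.384/59.157 = 1.105

Z ≈ 1.105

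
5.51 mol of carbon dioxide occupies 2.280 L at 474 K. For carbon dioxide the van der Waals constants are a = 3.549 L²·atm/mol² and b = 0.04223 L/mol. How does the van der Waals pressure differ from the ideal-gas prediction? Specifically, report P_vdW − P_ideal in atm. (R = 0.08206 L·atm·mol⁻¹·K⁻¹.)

ΔP ≈ -10.04 atm

Ideal: P_ideal = nRT/V = (5.51)(0.08206)(474)/2.280 = 93.9997 atm
vdW: P = nRT/(V − nb) − a n²/V² = 214.319/2.04731 − 107.748/5.19840 = 104.683 − 20.7271 = 83.956 atm
ΔP = 83.956 − 93.9997 = -10.04 atm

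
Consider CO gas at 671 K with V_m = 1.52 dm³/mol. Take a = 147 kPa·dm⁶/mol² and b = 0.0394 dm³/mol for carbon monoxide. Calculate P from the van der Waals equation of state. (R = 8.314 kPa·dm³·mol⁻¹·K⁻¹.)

P ≈ 3704 kPa

P = RT/(V_m − b) − a/V_m²
RT/(V_m − b) = (8.314)(671)/(1.52 − 0.0394) = 5578.7/1.4806 = 3767.9 kPa
a/V_m² = 147/(1.52)² = 63.625 kPa
P = 3767.9 − 63.625 = 3704 kPa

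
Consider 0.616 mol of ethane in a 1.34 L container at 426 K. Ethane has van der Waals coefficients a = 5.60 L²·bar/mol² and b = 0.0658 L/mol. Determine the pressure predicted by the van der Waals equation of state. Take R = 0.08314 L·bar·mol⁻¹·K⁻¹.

P ≈ 15.61 bar

P = nRT/(V − nb) − a n²/V²
nRT/(V − nb) = (0.616)(0.08314)(426)/(1.34 − 0.616×0.0658) = 21.817/1.2995 = 16.789 bar
a n²/V² = (5.60)(0.616)²/(1.34)² = 1.1834 bar
P = 16.789 − 1.1834 = 15.61 bar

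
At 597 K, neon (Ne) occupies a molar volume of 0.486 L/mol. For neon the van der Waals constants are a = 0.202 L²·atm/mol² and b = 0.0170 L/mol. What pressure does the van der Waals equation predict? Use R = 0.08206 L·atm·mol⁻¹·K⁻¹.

P = RT/(V_m − b) − a/V_m²
RT/(V_m − b) = (0.08206)(597)/(0.486 − 0.0170) = 48.990/0.46900 = 104.46 atm
a/V_m² = 0.202/(0.486)² = 0.85522 atm
P = 104.46 − 0.85522 = 103.6 atm

P ≈ 103.6 atm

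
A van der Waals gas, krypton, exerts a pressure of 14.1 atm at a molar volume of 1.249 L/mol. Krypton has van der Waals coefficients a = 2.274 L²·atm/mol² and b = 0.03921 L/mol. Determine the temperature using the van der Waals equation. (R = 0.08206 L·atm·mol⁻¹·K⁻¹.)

T ≈ 229.4 K

T = (P + a/V_m²)(V_m − b)/R
P + a/V_m² = 14.1 + 2.274/(1.249)² = 15.558 atm
V_m − b = 1.249 − 0.03921 = 1.2098 L/mol
T = (15.558)(1.2098)/0.08206 = 229.4 K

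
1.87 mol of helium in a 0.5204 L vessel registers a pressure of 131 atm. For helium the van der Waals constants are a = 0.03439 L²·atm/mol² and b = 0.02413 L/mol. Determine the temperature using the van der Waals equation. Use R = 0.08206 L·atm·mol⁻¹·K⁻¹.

T = (P + a n²/V²)(V − nb)/(nR)
P + a n²/V² = 131 + (0.03439)(1.87)²/(0.5204)² = 131.44 atm
V − nb = 0.5204 − (1.87)(0.02413) = 0.47528 L
T = (131.44)(0.47528)/((1.87)(0.08206)) = 407.1 K

T ≈ 407.1 K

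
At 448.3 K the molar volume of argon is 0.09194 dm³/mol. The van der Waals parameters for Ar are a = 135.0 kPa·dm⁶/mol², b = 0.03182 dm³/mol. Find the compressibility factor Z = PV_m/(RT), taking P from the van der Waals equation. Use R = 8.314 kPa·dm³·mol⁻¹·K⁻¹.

P = RT/(V_m − b) − a/V_m² = (8.314)(448.3)/(0.09194 − 0.03182) − 135.0/(0.09194)²
  = 3727.2/0.060120 − 15971 = 61996 − 15971 = 46025 kPa
Z = PV_m/(RT) = (46025)(0.09194)/((8.314)(448.3)) = 4231.5/3727.2 = 1.135

Z ≈ 1.135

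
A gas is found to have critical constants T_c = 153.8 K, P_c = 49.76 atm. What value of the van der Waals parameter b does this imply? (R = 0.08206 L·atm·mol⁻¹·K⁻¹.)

b ≈ 0.03170 L/mol

From T_c = 8a/(27Rb) and P_c = a/(27b²): b = R T_c/(8 P_c).
b = (0.08206)(153.8)/(8×49.76) = 12.621/398.08 = 0.03170 L/mol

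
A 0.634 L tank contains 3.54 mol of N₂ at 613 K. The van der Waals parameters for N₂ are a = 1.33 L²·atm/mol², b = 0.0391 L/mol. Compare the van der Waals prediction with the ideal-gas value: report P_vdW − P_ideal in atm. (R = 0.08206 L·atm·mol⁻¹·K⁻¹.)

Ideal: P_ideal = nRT/V = (3.54)(0.08206)(613)/0.634 = 280.870 atm
vdW: P = nRT/(V − nb) − a n²/V² = 178.072/0.495586 − 16.6670/0.401956 = 359.316 − 41.4647 = 317.851 atm
ΔP = 317.851 − 280.870 = 36.98 atm

ΔP ≈ 36.98 atm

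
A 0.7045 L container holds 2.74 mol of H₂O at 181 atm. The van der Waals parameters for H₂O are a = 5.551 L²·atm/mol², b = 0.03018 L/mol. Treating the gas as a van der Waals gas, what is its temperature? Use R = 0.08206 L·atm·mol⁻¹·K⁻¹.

T = (P + a n²/V²)(V − nb)/(nR)
P + a n²/V² = 181 + (5.551)(2.74)²/(0.7045)² = 264.97 atm
V − nb = 0.7045 − (2.74)(0.03018) = 0.62181 L
T = (264.97)(0.62181)/((2.74)(0.08206)) = 732.8 K

T ≈ 732.8 K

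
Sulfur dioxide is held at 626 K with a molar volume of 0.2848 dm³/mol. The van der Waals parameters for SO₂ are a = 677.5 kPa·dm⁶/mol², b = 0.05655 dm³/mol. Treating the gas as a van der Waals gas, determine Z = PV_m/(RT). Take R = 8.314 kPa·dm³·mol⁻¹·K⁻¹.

P = RT/(V_m − b) − a/V_m² = (8.314)(626)/(0.2848 − 0.05655) − 677.5/(0.2848)²
  = 5204.6/0.22825 − 8352.7 = 22802 − 8352.7 = 14449 kPa
Z = PV_m/(RT) = (14449)(0.2848)/((8.314)(626)) = 4115.1/5204.6 = 0.7907

Z ≈ 0.7907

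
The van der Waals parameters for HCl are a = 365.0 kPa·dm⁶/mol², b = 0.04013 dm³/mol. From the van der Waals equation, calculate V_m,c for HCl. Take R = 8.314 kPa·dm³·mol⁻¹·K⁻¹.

V_m,c ≈ 0.1204 dm³/mol

For a van der Waals gas, V_m,c = 3b.
V_m,c = 3×0.04013 = 0.1204 dm³/mol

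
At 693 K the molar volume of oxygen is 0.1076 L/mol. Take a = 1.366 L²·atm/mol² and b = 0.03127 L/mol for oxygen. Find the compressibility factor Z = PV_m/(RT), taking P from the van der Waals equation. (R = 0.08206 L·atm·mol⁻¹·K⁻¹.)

P = RT/(V_m − b) − a/V_m² = (0.08206)(693)/(0.1076 − 0.03127) − 1.366/(0.1076)²
  = 56.868/0.076330 − 117.98 = 745.03 − 117.98 = 627.05 atm
Z = PV_m/(RT) = (627.05)(0.1076)/((0.08206)(693)) = 67.471/56.868 = 1.186

Z ≈ 1.186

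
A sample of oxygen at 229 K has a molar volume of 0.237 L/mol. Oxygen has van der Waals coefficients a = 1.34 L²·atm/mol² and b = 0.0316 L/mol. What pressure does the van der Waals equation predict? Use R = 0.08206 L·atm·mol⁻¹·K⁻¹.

P = RT/(V_m − b) − a/V_m²
RT/(V_m − b) = (0.08206)(229)/(0.237 − 0.0316) = 18.792/0.20540 = 91.490 atm
a/V_m² = 1.34/(0.237)² = 23.857 atm
P = 91.490 − 23.857 = 67.63 atm

P ≈ 67.63 atm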